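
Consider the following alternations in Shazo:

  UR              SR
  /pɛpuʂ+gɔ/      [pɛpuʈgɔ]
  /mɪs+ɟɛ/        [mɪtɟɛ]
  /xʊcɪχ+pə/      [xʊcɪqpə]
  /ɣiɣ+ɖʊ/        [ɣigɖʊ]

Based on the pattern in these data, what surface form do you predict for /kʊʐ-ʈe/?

The data show regressive manner assimilation: /ʂ/ → [ʈ] before /g/; /s/ → [t] before /ɟ/; /χ/ → [q] before /p/; /ɣ/ → [g] before /ɖ/. In each pair only manner changes, matching the following consonant, while place and voice stay constant.
/ʐ/ is a voiced retroflex fricative. The following trigger /ʈ/ is a stop, so /ʐ/ must become a stop as well.
The voiced retroflex stop is [ɖ], so /ʐ/ → [ɖ].

[kʊɖʈe]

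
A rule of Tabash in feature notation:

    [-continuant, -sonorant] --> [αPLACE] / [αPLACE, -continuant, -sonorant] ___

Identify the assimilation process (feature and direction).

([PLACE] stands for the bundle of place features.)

progressive place assimilation

The shared variable α links the value of the place features (abbreviated [PLACE]) on the target to the same value on the neighbouring segment, so place is the feature that assimilates.
The conditioning segment sits to the left of the focus bar, meaning the trigger precedes the segment that changes — progressive assimilation.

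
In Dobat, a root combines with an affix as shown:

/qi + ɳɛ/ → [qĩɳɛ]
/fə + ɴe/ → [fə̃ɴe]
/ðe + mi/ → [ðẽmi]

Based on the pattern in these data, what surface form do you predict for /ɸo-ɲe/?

[ɸõɲe]

The data show regressive nasality assimilation (vowel nasalisation): /i/ → [ĩ] before /ɳ/; /ə/ → [ə̃] before /ɴ/; /e/ → [ẽ] before /m/ — a vowel is nasalised by an immediately following nasal consonant.
/o/ sits next to the nasal /ɲ/ and is therefore nasalised to [õ].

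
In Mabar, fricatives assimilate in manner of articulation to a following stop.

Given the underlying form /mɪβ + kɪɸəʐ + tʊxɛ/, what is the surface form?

[mɪbkɪɸəɖtʊxɛ]

The rule targets /β/ (voiced bilabial fricative), which sits before the trigger /k/ (stop).
The voiced bilabial stop is [b], so /β/ → [b].
The same rule applies at the second boundary: /ʐ/ → [ɖ] next to /t/.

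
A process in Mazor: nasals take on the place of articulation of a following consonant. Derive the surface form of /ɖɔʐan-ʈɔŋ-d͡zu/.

The rule targets /n/ (voiced alveolar nasal), which sits before the trigger /ʈ/ (retroflex).
The voiced retroflex nasal is [ɳ], so /n/ → [ɳ].
The same rule applies at the second boundary: /ŋ/ → [n] next to /d͡z/.

[ɖɔʐaɳʈɔnd͡zu]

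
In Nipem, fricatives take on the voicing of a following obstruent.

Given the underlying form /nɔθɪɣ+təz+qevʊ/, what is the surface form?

[nɔθɪxtəsqevʊ]

/ɣ/ is a voiced velar fricative. The following trigger /t/ is voiceless, so /ɣ/ must become voiceless as well.
The voiceless velar fricative is [x], so /ɣ/ → [x].
At the second juncture, /z/ likewise becomes [s] adjacent to /q/.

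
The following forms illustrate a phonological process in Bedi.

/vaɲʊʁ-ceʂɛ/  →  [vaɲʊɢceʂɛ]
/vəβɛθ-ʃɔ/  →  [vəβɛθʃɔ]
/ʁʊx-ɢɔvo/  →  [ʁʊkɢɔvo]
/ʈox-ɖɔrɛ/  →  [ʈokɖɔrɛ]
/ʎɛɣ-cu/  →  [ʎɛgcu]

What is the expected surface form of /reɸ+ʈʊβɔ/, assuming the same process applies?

The data show regressive manner assimilation: /ʁ/ → [ɢ] before /c/; /x/ → [k] before /ɢ/; /x/ → [k] before /ɖ/; /ɣ/ → [g] before /c/. In each pair only manner changes, matching the following consonant, while place and voice stay constant.
Nothing changes in [vəβɛθʃɔ]: there the adjacent consonants already agree in manner (/θ/ and /ʃ/ are both fricatives), so this form is consistent with the same rule.
The rule targets /ɸ/ (voiceless bilabial fricative), which sits before the trigger /ʈ/ (stop).
A voiceless bilabial stop is [p], so the surface segment is [p].

[repʈʊβɔ]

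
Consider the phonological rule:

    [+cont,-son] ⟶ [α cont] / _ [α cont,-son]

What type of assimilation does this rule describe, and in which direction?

regressive manner assimilation

The rule copies [cont] (continuancy) from the environment onto the target fricatives; since [±cont] encodes the stop/fricative manner contrast, the assimilating dimension is manner.
Since the environment is written after the underscore, the trigger follows the target; the direction is regressive.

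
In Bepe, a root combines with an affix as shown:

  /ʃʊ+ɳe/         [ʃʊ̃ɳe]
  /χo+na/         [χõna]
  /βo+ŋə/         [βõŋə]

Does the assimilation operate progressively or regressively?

regressive

The vowel /ʊ/ surfaces as nasalised [ʊ̃] next to the following nasal /ɳ/ — it has acquired the [+nasal] feature of its neighbour.
Likewise in the remaining data: /o/ → [õ] before /n/; /o/ → [õ] before /ŋ/ — each time a vowel is nasalised next to a following nasal.
Because the conditioning nasal is to the right of the vowel that changes, the process is regressive (anticipatory).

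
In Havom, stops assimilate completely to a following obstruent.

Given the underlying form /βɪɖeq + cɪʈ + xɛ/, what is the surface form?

[βɪɖeccɪxxɛ]

/q/ is the segment targeted by the rule; it sits immediately before /c/, so it assimilates completely and surfaces as [c].
At the second juncture, /ʈ/ likewise becomes [x] adjacent to /x/.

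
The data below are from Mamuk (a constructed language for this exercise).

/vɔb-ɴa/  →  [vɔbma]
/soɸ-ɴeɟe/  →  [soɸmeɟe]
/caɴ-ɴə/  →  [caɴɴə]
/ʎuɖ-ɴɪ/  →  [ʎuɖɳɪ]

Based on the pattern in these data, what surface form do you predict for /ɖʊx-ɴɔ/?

[ɖʊxŋɔ]

The data show progressive place assimilation: /ɴ/ → [m] after /b/; /ɴ/ → [m] after /ɸ/; /ɴ/ → [ɳ] after /ɖ/. In each pair only place changes, matching the preceding consonant, while manner and voice stay constant.
No alternation appears in [caɴɴə]: there the adjacent consonants already agree in place (/ɴ/ and /ɴ/ are both uvular), so this form is consistent with the same rule.
The rule targets /ɴ/ (voiced uvular nasal), which sits after the trigger /x/ (velar).
A voiced velar nasal is [ŋ], so the surface segment is [ŋ].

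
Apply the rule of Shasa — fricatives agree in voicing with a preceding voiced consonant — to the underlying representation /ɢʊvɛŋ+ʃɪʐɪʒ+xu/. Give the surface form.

[ɢʊvɛŋʒɪʐɪʒɣu]

The rule targets /ʃ/ (voiceless postalveolar fricative), which sits after the trigger /ŋ/ (voiced).
The voiced postalveolar fricative is [ʒ], so /ʃ/ → [ʒ].
The same rule applies at the second boundary: /x/ → [ɣ] next to /ʒ/.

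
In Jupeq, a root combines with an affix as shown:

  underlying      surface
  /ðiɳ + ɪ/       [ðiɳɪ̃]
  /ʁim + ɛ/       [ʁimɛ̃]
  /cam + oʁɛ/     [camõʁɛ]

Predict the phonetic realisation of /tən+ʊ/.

The data show progressive nasality assimilation (vowel nasalisation): /ɪ/ → [ɪ̃] after /ɳ/; /ɛ/ → [ɛ̃] after /m/; /o/ → [õ] after /m/ — a vowel is nasalised by an immediately preceding nasal consonant.
The vowel /ʊ/ is adjacent to the preceding nasal /n/, so it acquires [+nasal] and surfaces as [ʊ̃].

[tənʊ̃]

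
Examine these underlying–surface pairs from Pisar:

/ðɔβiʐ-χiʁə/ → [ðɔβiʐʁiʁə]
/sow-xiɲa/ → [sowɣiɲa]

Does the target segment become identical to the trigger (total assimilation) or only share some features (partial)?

partial assimilation

Comparing underlying and surface forms, /χ/ → [ʁ] is the alternation; the neighbouring /ʐ/ is constant.
The change voiceless → voiced matches the voicing of the preceding /ʐ/, identifying this as voicing assimilation.
Place and manner are unchanged, so the assimilation is partial, not total.
Checking the remaining alternation: /x/ → [ɣ] after /w/ (voiceless → voiced, matching voiced) — only voicing changes, and always toward the preceding segment.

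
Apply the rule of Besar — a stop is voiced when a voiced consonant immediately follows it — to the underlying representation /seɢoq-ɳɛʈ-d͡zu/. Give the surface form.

[seɢoɢɳɛɖd͡zu]

/q/ is a voiceless uvular stop. The following trigger /ɳ/ is voiced, so /q/ must become voiced as well.
Changing only its voicing to voiced gives [ɢ] — the voiced uvular stop.
At the second juncture, /ʈ/ likewise becomes [ɖ] adjacent to /d͡z/.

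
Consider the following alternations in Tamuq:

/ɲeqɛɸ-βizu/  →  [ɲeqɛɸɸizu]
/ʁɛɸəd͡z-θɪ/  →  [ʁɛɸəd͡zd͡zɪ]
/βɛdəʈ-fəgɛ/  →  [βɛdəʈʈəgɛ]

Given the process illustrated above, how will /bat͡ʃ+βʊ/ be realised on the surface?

[bat͡ʃt͡ʃʊ]

The data show progressive total assimilation (/β/ → [ɸ] after /ɸ/; /θ/ → [d͡z] after /d͡z/; /f/ → [ʈ] after /ʈ/): in every case the target segment becomes identical to its preceding neighbour, copying more than a single feature.
/β/ is the segment targeted by the rule; it sits immediately after /t͡ʃ/, so it assimilates completely and surfaces as [t͡ʃ].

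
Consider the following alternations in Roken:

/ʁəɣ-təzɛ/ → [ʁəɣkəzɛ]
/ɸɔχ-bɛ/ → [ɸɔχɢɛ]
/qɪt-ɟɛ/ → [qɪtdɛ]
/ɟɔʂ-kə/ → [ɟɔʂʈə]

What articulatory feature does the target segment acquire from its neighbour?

Comparing underlying and surface forms, /t/ → [k] is the alternation; the neighbouring /ɣ/ is constant.
/t/ is alveolar while /ɣ/ is velar; the output [k] is velar, matching the trigger — so the feature that spreads is place.
The other alternating forms pattern the same way: /b/ → [ɢ] after /χ/ (bilabial → uvular, matching uvular); /ɟ/ → [d] after /t/ (palatal → alveolar, matching alveolar); /k/ → [ʈ] after /ʂ/ (velar → retroflex, matching retroflex) — only place changes, and always toward the preceding segment.

place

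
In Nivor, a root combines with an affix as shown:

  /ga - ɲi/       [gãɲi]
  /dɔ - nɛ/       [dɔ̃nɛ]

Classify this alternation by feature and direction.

regressive nasality assimilation (vowel nasalisation)

The vowel /a/ surfaces as nasalised [ã] next to the following nasal /ɲ/ — it has acquired the [+nasal] feature of its neighbour.
The other form shows the same pattern: /ɔ/ → [ɔ̃] before /n/ — each time a vowel is nasalised next to a following nasal.
Because the conditioning nasal is to the right of the vowel that changes, the process is regressive (anticipatory).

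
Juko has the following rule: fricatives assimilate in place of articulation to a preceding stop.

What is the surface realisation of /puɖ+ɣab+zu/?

The rule targets /ɣ/ (voiced velar fricative), which sits after the trigger /ɖ/ (retroflex).
The voiced retroflex fricative is [ʐ], so /ɣ/ → [ʐ].
At the second juncture, /z/ likewise becomes [β] adjacent to /b/.

[puɖʐabβu]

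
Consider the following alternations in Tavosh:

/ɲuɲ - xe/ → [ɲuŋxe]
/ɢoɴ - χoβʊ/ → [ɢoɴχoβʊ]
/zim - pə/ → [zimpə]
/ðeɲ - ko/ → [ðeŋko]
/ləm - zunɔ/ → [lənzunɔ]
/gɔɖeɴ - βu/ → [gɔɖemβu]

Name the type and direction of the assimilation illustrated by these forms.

Underlying /ɲ/ is realised as [ŋ] next to /x/; /x/ itself does not change.
The change palatal → velar matches the place of the following /x/, identifying this as place assimilation.
Manner and voice are unchanged, so the assimilation is partial, not total.
The other alternating forms pattern the same way: /ɲ/ → [ŋ] before /k/ (palatal → velar, matching velar); /m/ → [n] before /z/ (bilabial → alveolar, matching alveolar); /ɴ/ → [m] before /β/ (uvular → bilabial, matching bilabial) — only place changes, and always toward the following segment.
No alternation appears in [ɢoɴχoβʊ], [zimpə]: there the adjacent consonants already agree in place (/ɴ/ and /χ/ are both uvular; /m/ and /p/ are both bilabial), so these forms are consistent with the same rule.
Since the segment that changes precedes the conditioning segment, the assimilation is regressive.

regressive place assimilation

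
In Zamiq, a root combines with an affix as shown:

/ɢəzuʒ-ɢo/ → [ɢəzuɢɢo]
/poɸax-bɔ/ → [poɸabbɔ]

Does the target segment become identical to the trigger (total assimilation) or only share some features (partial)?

The segment that alternates is /ʒ/, which surfaces as [ɢ] when adjacent to /ɢ/.
The output [ɢ] is identical to the trigger /ɢ/ — every feature (place, manner, voicing) has been copied — so this is total assimilation.
The remaining alternation confirms this: /x/ → [b] before /b/ — in each case the output is a copy of the following consonant.

total assimilation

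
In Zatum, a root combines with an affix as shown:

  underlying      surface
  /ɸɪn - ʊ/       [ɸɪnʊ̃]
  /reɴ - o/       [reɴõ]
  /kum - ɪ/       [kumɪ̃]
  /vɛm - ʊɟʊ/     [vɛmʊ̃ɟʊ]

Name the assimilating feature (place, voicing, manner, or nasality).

The vowel /ʊ/ surfaces as nasalised [ʊ̃] next to the preceding nasal /n/ — it has acquired the [+nasal] feature of its neighbour.
Likewise in the remaining data: /o/ → [õ] after /ɴ/; /ɪ/ → [ɪ̃] after /m/; /ʊ/ → [ʊ̃] after /m/ — each time a vowel is nasalised next to a preceding nasal.

nasality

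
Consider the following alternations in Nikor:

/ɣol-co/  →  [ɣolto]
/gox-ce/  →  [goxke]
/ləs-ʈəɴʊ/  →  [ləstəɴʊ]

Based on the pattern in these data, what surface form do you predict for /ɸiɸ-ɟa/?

[ɸiɸba]

The data show progressive place assimilation: /c/ → [t] after /l/; /c/ → [k] after /x/; /ʈ/ → [t] after /s/. In each pair only place changes, matching the preceding consonant, while manner and voice stay constant.
/ɟ/ is a voiced palatal stop. The preceding trigger /ɸ/ is bilabial, so /ɟ/ must become bilabial as well.
A voiced bilabial stop is [b], so the surface segment is [b].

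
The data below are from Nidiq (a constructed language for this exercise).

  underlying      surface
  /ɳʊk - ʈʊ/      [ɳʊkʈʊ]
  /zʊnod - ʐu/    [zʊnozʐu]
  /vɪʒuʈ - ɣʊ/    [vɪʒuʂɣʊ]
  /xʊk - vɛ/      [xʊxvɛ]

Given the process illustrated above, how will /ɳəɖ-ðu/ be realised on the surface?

The data show regressive manner assimilation: /d/ → [z] before /ʐ/; /ʈ/ → [ʂ] before /ɣ/; /k/ → [x] before /v/. In each pair only manner changes, matching the following consonant, while place and voice stay constant.
Nothing changes in [ɳʊkʈʊ]: there the adjacent consonants already agree in manner (/k/ and /ʈ/ are both stops), so this form is consistent with the same rule.
/ɖ/ is a voiced retroflex stop. The following trigger /ð/ is a fricative, so /ɖ/ must become a fricative as well.
Changing only its manner to fricative gives [ʐ] — the voiced retroflex fricative.

[ɳəʐðu]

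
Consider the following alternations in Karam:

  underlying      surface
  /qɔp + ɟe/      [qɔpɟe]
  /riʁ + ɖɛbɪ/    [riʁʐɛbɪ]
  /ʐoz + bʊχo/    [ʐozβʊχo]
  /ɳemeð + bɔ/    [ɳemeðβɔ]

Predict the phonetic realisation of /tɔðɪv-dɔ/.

[tɔðɪvzɔ]

The data show progressive manner assimilation: /ɖ/ → [ʐ] after /ʁ/; /b/ → [β] after /z/; /b/ → [β] after /ð/. In each pair only manner changes, matching the preceding consonant, while place and voice stay constant.
Nothing changes in [qɔpɟe]: there the adjacent consonants already agree in manner (/ɟ/ and /p/ are both stops), so this form is consistent with the same rule.
The rule targets /d/ (voiced alveolar stop), which sits after the trigger /v/ (fricative).
Changing only its manner to fricative gives [z] — the voiced alveolar fricative.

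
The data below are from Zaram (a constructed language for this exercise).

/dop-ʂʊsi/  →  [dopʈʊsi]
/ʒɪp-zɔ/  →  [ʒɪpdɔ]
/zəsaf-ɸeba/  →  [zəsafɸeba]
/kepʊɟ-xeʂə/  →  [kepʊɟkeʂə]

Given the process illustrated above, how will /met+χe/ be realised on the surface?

[metqe]

The data show progressive manner assimilation: /ʂ/ → [ʈ] after /p/; /z/ → [d] after /p/; /x/ → [k] after /ɟ/. In each pair only manner changes, matching the preceding consonant, while place and voice stay constant.
Nothing changes in [zəsafɸeba]: there the adjacent consonants already agree in manner (/ɸ/ and /f/ are both fricatives), so this form is consistent with the same rule.
/χ/ is a voiceless uvular fricative. The preceding trigger /t/ is a stop, so /χ/ must become a stop as well.
The voiceless uvular stop is [q], so /χ/ → [q].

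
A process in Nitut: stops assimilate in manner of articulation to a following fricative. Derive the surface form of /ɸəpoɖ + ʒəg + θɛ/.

[ɸəpoʐʒəɣθɛ]

The rule targets /ɖ/ (voiced retroflex stop), which sits before the trigger /ʒ/ (fricative).
A voiced retroflex fricative is [ʐ], so the surface segment is [ʐ].
At the second juncture, /g/ likewise becomes [ɣ] adjacent to /θ/.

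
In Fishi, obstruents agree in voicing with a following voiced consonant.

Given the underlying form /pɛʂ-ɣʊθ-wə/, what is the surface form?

The rule targets /ʂ/ (voiceless retroflex fricative), which sits before the trigger /ɣ/ (voiced).
The voiced retroflex fricative is [ʐ], so /ʂ/ → [ʐ].
At the second juncture, /θ/ likewise becomes [ð] adjacent to /w/.

[pɛʐɣʊðwə]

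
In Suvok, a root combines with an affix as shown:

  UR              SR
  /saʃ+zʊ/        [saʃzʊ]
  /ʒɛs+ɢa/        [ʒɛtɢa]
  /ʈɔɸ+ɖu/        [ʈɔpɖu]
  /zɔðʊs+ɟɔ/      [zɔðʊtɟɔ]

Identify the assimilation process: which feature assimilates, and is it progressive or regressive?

regressive manner assimilation

Underlying /s/ is realised as [t] next to /ɢ/; /ɢ/ itself does not change.
The change fricative → stop matches the manner of the following /ɢ/, identifying this as manner assimilation.
Place and voice are unchanged, so the assimilation is partial, not total.
The other alternating forms pattern the same way: /ɸ/ → [p] before /ɖ/ (fricative → stop, matching a stop); /s/ → [t] before /ɟ/ (fricative → stop, matching a stop) — only manner changes, and always toward the following segment.
No alternation appears in [saʃzʊ]: there the adjacent consonants already agree in manner (/ʃ/ and /z/ are both fricatives), so this form is consistent with the same rule.
The trigger is the following segment, so the direction is regressive (anticipatory).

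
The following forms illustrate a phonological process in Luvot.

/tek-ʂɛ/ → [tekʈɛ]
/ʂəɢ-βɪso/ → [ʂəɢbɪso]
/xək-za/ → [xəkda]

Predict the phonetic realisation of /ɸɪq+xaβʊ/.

[ɸɪqkaβʊ]

The data show progressive manner assimilation: /ʂ/ → [ʈ] after /k/; /β/ → [b] after /ɢ/; /z/ → [d] after /k/. In each pair only manner changes, matching the preceding consonant, while place and voice stay constant.
The rule targets /x/ (voiceless velar fricative), which sits after the trigger /q/ (stop).
Changing only its manner to stop gives [k] — the voiceless velar stop.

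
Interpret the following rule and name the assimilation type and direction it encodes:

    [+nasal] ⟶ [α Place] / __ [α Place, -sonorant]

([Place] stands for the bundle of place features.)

The rule copies the place features (abbreviated [Place]) from the environment onto the target, so the assimilating feature is place.
The conditioning segment sits to the right of the focus bar, meaning the trigger follows the segment that changes — regressive assimilation.

regressive place assimilation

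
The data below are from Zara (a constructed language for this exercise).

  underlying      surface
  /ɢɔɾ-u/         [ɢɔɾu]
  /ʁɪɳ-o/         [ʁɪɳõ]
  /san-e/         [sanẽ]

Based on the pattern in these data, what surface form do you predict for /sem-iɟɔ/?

The data show progressive nasality assimilation (vowel nasalisation): /o/ → [õ] after /ɳ/; /e/ → [ẽ] after /n/ — a vowel is nasalised by an immediately preceding nasal consonant.
No change occurs in [ɢɔɾu] because the vowel at the boundary is adjacent to an oral consonant, not a nasal (/u/ next to /ɾ/).
/i/ sits next to the nasal /m/ and is therefore nasalised to [ĩ].

[semĩɟɔ]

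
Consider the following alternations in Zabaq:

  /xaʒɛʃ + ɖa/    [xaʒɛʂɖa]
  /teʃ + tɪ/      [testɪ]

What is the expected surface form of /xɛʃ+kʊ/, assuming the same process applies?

[xɛxkʊ]

The data show regressive place assimilation: /ʃ/ → [ʂ] before /ɖ/; /ʃ/ → [s] before /t/. In each pair only place changes, matching the following consonant, while manner and voice stay constant.
The rule targets /ʃ/ (voiceless postalveolar fricative), which sits before the trigger /k/ (velar).
Changing only its place to velar gives [x] — the voiceless velar fricative.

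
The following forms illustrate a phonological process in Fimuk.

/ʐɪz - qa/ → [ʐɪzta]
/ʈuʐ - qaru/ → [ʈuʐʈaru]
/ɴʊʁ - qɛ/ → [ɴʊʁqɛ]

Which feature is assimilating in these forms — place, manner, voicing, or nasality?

place

Comparing underlying and surface forms, /q/ → [t] is the alternation; the neighbouring /z/ is constant.
/q/ is uvular while /z/ is alveolar; the output [t] is alveolar, matching the trigger — so the feature that spreads is place.
The other alternating form patterns the same way: /q/ → [ʈ] after /ʐ/ (uvular → retroflex, matching retroflex) — only place changes, and always toward the preceding segment.
Nothing changes in [ɴʊʁqɛ]: there the adjacent consonants already agree in place (/q/ and /ʁ/ are both uvular), so this form is consistent with the same rule.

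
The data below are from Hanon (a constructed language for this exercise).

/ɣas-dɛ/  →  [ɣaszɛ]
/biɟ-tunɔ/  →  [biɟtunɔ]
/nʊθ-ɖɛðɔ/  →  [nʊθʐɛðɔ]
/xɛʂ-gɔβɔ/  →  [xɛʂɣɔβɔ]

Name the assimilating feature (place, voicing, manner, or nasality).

The segment that alternates is /d/, which surfaces as [z] when adjacent to /s/.
/d/ is a stop while /s/ is a fricative; the output [z] is a fricative, matching the trigger — so the feature that spreads is manner.
The other alternating forms pattern the same way: /ɖ/ → [ʐ] after /θ/ (stop → fricative, matching a fricative); /g/ → [ɣ] after /ʂ/ (stop → fricative, matching a fricative) — only manner changes, and always toward the preceding segment.
Nothing changes in [biɟtunɔ]: there the adjacent consonants already agree in manner (/t/ and /ɟ/ are both stops), so this form is consistent with the same rule.

manner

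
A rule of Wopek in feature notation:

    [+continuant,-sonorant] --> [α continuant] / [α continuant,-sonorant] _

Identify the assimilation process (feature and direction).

progressive manner assimilation

The shared variable α links the value of [continuant] on the target to that of the neighbouring obstruent. [continuant] distinguishes stops from fricatives — a manner-of-articulation feature — so this is manner assimilation.
Since the environment is written before the underscore, the trigger precedes the target; the direction is progressive.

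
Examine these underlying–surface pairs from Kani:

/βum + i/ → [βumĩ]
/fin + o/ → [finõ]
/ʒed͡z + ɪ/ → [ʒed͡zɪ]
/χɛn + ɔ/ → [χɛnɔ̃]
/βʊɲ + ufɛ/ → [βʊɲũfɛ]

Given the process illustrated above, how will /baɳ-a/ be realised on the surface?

The data show progressive nasality assimilation (vowel nasalisation): /i/ → [ĩ] after /m/; /o/ → [õ] after /n/; /ɔ/ → [ɔ̃] after /n/; /u/ → [ũ] after /ɲ/ — a vowel is nasalised by an immediately preceding nasal consonant.
No change occurs in [ʒed͡zɪ] because the vowel at the boundary is adjacent to an oral consonant, not a nasal (/ɪ/ next to /d͡z/).
The vowel /a/ is adjacent to the preceding nasal /ɳ/, so it acquires [+nasal] and surfaces as [ã].

[baɳã]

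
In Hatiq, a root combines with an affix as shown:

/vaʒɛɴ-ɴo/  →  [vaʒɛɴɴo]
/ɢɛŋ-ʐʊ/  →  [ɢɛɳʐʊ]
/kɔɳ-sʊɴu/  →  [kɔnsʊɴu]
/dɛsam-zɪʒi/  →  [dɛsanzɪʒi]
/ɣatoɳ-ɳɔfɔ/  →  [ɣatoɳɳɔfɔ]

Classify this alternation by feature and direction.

Underlying /ŋ/ is realised as [ɳ] next to /ʐ/; /ʐ/ itself does not change.
/ŋ/ is velar while /ʐ/ is retroflex; the output [ɳ] is retroflex, matching the trigger — so the feature that spreads is place.
Manner and voice are unchanged, so the assimilation is partial, not total.
Checking the remaining alternations: /ɳ/ → [n] before /s/ (retroflex → alveolar, matching alveolar); /m/ → [n] before /z/ (bilabial → alveolar, matching alveolar) — only place changes, and always toward the following segment.
No alternation appears in [vaʒɛɴɴo], [ɣatoɳɳɔfɔ]: there the adjacent consonants already agree in place (/ɴ/ and /ɴ/ are both uvular; /ɳ/ and /ɳ/ are both retroflex), so these forms are consistent with the same rule.
The trigger is the following segment, so the direction is regressive (anticipatory).

regressive place assimilation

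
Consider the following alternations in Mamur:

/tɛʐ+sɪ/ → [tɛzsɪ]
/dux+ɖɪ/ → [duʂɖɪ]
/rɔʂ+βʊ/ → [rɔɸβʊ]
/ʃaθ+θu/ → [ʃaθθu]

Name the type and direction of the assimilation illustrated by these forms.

regressive place assimilation

Comparing underlying and surface forms, /ʐ/ → [z] is the alternation; the neighbouring /s/ is constant.
The change retroflex → alveolar matches the place of the following /s/, identifying this as place assimilation.
Manner and voice are unchanged, so the assimilation is partial, not total.
The same holds elsewhere in the data: /x/ → [ʂ] before /ɖ/ (velar → retroflex, matching retroflex); /ʂ/ → [ɸ] before /β/ (retroflex → bilabial, matching bilabial) — only place changes, and always toward the following segment.
Nothing changes in [ʃaθθu]: there the adjacent consonants already agree in place (/θ/ and /θ/ are both dental), so this form is consistent with the same rule.
The trigger is the following segment, so the direction is regressive (anticipatory).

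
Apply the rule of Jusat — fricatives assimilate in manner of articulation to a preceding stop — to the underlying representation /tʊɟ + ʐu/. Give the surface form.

The rule targets /ʐ/ (voiced retroflex fricative), which sits after the trigger /ɟ/ (stop).
A voiced retroflex stop is [ɖ], so the surface segment is [ɖ].

[tʊɟɖu]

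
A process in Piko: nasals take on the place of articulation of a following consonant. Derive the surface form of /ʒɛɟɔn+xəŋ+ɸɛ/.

/n/ is a voiced alveolar nasal. The following trigger /x/ is velar, so /n/ must become velar as well.
The voiced velar nasal is [ŋ], so /n/ → [ŋ].
The same rule applies at the second boundary: /ŋ/ → [m] next to /ɸ/.

[ʒɛɟɔŋxəmɸɛ]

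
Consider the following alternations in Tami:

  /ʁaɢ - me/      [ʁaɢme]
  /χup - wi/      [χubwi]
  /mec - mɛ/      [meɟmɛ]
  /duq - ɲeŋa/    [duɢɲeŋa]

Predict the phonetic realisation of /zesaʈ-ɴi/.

The data show regressive voicing assimilation: /p/ → [b] before /w/; /c/ → [ɟ] before /m/; /q/ → [ɢ] before /ɲ/. In each pair only voicing changes, matching the following consonant, while place and manner stay constant.
No alternation appears in [ʁaɢme]: there the adjacent consonants already agree in voicing (/ɢ/ and /m/ are both voiced), so this form is consistent with the same rule.
The rule targets /ʈ/ (voiceless retroflex stop), which sits before the trigger /ɴ/ (voiced).
A voiced retroflex stop is [ɖ], so the surface segment is [ɖ].

[zesaɖɴi]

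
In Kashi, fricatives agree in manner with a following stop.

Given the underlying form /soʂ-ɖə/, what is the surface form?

/ʂ/ is a voiceless retroflex fricative. The following trigger /ɖ/ is a stop, so /ʂ/ must become a stop as well.
A voiceless retroflex stop is [ʈ], so the surface segment is [ʈ].

[soʈɖə]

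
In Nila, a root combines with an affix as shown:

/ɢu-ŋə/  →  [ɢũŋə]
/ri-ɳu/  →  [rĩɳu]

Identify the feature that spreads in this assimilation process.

nasality

The vowel /u/ surfaces as nasalised [ũ] next to the following nasal /ŋ/ — it has acquired the [+nasal] feature of its neighbour.
The other form shows the same pattern: /i/ → [ĩ] before /ɳ/ — each time a vowel is nasalised next to a following nasal.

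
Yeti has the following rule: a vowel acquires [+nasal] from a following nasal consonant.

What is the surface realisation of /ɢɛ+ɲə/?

The vowel /ɛ/ is adjacent to the following nasal /ɲ/, so it acquires [+nasal] and surfaces as [ɛ̃].

[ɢɛ̃ɲə]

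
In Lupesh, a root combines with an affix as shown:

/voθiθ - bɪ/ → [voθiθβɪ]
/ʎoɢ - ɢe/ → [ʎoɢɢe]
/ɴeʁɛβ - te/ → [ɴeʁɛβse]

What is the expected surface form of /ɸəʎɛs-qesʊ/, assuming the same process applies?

The data show progressive manner assimilation: /b/ → [β] after /θ/; /t/ → [s] after /β/. In each pair only manner changes, matching the preceding consonant, while place and voice stay constant.
No alternation appears in [ʎoɢɢe]: there the adjacent consonants already agree in manner (/ɢ/ and /ɢ/ are both stops), so this form is consistent with the same rule.
The rule targets /q/ (voiceless uvular stop), which sits after the trigger /s/ (fricative).
A voiceless uvular fricative is [χ], so the surface segment is [χ].

[ɸəʎɛsχesʊ]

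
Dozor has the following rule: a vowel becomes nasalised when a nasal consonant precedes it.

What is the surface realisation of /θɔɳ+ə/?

[θɔɳə̃]

The vowel /ə/ is adjacent to the preceding nasal /ɳ/, so it acquires [+nasal] and surfaces as [ə̃].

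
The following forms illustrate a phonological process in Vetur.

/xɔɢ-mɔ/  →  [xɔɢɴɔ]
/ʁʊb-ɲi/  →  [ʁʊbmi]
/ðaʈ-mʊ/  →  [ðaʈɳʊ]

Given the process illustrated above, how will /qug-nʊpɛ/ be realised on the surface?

The data show progressive place assimilation: /m/ → [ɴ] after /ɢ/; /ɲ/ → [m] after /b/; /m/ → [ɳ] after /ʈ/. In each pair only place changes, matching the preceding consonant, while manner and voice stay constant.
The rule targets /n/ (voiced alveolar nasal), which sits after the trigger /g/ (velar).
Changing only its place to velar gives [ŋ] — the voiced velar nasal.

[qugŋʊpɛ]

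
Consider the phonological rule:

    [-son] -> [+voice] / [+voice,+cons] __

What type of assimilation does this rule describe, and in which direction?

The target ([-son], obstruents) acquires [+voice] next to a voiced consonant ([+voice,+cons]) — it takes on the voicing of its neighbour, so the feature that spreads is voicing.
Since the environment is written before the underscore, the trigger precedes the target; the direction is progressive.

progressive voicing assimilation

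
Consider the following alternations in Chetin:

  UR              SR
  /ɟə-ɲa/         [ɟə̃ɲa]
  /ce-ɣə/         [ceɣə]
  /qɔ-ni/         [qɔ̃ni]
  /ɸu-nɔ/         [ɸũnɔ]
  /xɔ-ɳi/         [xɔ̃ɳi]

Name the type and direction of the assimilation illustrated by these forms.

regressive nasality assimilation (vowel nasalisation)

The vowel /ə/ surfaces as nasalised [ə̃] next to the following nasal /ɲ/ — it has acquired the [+nasal] feature of its neighbour.
The other forms show the same pattern: /ɔ/ → [ɔ̃] before /n/; /u/ → [ũ] before /n/; /ɔ/ → [ɔ̃] before /ɳ/ — each time a vowel is nasalised next to a following nasal.
No change occurs in [ceɣə] because the vowel at the boundary is adjacent to an oral consonant, not a nasal (/e/ next to /ɣ/).
Because the conditioning nasal is to the right of the vowel that changes, the process is regressive (anticipatory).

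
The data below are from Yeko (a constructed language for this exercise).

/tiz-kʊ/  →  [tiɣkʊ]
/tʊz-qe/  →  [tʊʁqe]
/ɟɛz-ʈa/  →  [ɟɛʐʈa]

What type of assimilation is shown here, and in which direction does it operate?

regressive place assimilation

The segment that alternates is /z/, which surfaces as [ɣ] when adjacent to /k/.
The change alveolar → velar matches the place of the following /k/, identifying this as place assimilation.
Manner and voice are unchanged, so the assimilation is partial, not total.
The other alternating forms pattern the same way: /z/ → [ʁ] before /q/ (alveolar → uvular, matching uvular); /z/ → [ʐ] before /ʈ/ (alveolar → retroflex, matching retroflex) — only place changes, and always toward the following segment.
Since the segment that changes precedes the conditioning segment, the assimilation is regressive.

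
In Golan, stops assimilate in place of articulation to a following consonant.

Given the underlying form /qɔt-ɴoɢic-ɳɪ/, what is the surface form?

/t/ is a voiceless alveolar stop. The following trigger /ɴ/ is uvular, so /t/ must become uvular as well.
The voiceless uvular stop is [q], so /t/ → [q].
The same rule applies at the second boundary: /c/ → [ʈ] next to /ɳ/.

[qɔqɴoɢiʈɳɪ]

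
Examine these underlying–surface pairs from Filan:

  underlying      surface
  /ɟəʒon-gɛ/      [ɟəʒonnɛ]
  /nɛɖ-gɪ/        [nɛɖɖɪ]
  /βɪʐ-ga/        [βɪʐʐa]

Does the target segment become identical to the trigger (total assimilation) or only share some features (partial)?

total assimilation

The segment that alternates is /g/, which surfaces as [n] when adjacent to /n/.
The output [n] is identical to the trigger /n/ — every feature (place, manner, voicing) has been copied — so this is total assimilation.
The remaining alternations confirm this: /g/ → [ɖ] after /ɖ/; /g/ → [ʐ] after /ʐ/ — in each case the output is a copy of the preceding consonant.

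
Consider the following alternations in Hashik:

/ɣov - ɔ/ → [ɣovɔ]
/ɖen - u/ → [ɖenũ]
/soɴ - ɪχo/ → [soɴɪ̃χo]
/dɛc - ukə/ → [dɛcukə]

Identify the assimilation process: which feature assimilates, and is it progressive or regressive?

progressive nasality assimilation (vowel nasalisation)

The vowel /u/ surfaces as nasalised [ũ] next to the preceding nasal /n/ — it has acquired the [+nasal] feature of its neighbour.
Likewise in the remaining data: /ɪ/ → [ɪ̃] after /ɴ/ — each time a vowel is nasalised next to a preceding nasal.
No change occurs in [ɣovɔ], [dɛcukə] because the vowel at the boundary is adjacent to an oral consonant, not a nasal (/ɔ/ next to /v/; /u/ next to /c/).
Because the conditioning nasal is to the left of the vowel that changes, the process is progressive (perseverative).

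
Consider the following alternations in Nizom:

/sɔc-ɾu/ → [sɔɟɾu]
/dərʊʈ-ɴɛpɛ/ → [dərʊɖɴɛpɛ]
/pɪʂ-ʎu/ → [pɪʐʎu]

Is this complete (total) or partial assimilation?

The segment that alternates is /c/, which surfaces as [ɟ] when adjacent to /ɾ/.
The change voiceless → voiced matches the voicing of the following /ɾ/, identifying this as voicing assimilation.
Place and manner are unchanged, so the assimilation is partial, not total.
The other alternating forms pattern the same way: /ʈ/ → [ɖ] before /ɴ/ (voiceless → voiced, matching voiced); /ʂ/ → [ʐ] before /ʎ/ (voiceless → voiced, matching voiced) — only voicing changes, and always toward the following segment.

partial assimilation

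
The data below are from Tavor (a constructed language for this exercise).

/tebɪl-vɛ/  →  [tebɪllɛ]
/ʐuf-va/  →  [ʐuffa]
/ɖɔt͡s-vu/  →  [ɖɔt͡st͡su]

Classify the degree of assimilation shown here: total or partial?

Comparing underlying and surface forms, /v/ → [l] is the alternation; the neighbouring /l/ is constant.
The output [l] is identical to the trigger /l/ — every feature (place, manner, voicing) has been copied — so this is total assimilation.
The remaining alternations confirm this: /v/ → [f] after /f/; /v/ → [t͡s] after /t͡s/ — in each case the output is a copy of the preceding consonant.

total assimilation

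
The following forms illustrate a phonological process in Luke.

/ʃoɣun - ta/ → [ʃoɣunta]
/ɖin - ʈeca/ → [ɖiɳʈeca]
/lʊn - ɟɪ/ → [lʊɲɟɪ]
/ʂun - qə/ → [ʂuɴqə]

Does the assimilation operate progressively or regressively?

Underlying /n/ is realised as [ɳ] next to /ʈ/; /ʈ/ itself does not change.
/n/ is alveolar while /ʈ/ is retroflex; the output [ɳ] is retroflex, matching the trigger — so the feature that spreads is place.
The other alternating forms pattern the same way: /n/ → [ɲ] before /ɟ/ (alveolar → palatal, matching palatal); /n/ → [ɴ] before /q/ (alveolar → uvular, matching uvular) — only place changes, and always toward the following segment.
Nothing changes in [ʃoɣunta]: there the adjacent consonants already agree in place (/n/ and /t/ are both alveolar), so this form is consistent with the same rule.
The trigger is the following segment, so the direction is regressive (anticipatory).

regressive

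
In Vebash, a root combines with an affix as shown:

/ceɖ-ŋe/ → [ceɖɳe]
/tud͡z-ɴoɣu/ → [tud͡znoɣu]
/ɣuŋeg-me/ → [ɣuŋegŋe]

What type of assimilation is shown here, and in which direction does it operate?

progressive place assimilation

Comparing underlying and surface forms, /ŋ/ → [ɳ] is the alternation; the neighbouring /ɖ/ is constant.
/ŋ/ is velar while /ɖ/ is retroflex; the output [ɳ] is retroflex, matching the trigger — so the feature that spreads is place.
Manner and voice are unchanged, so the assimilation is partial, not total.
The other alternating forms pattern the same way: /ɴ/ → [n] after /d͡z/ (uvular → alveolar, matching alveolar); /m/ → [ŋ] after /g/ (bilabial → velar, matching velar) — only place changes, and always toward the preceding segment.
The trigger is the preceding segment, so the direction is progressive (perseverative).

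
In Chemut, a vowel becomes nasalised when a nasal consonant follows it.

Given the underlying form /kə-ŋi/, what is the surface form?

/ə/ sits next to the nasal /ŋ/ and is therefore nasalised to [ə̃].

[kə̃ŋi]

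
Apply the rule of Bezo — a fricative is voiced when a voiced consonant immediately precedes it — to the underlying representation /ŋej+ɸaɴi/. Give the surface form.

[ŋejβaɴi]

The rule targets /ɸ/ (voiceless bilabial fricative), which sits after the trigger /j/ (voiced).
A voiced bilabial fricative is [β], so the surface segment is [β].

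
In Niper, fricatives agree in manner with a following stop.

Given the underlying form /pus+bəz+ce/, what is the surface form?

[putbədce]

/s/ is a voiceless alveolar fricative. The following trigger /b/ is a stop, so /s/ must become a stop as well.
Changing only its manner to stop gives [t] — the voiceless alveolar stop.
At the second juncture, /z/ likewise becomes [d] adjacent to /c/.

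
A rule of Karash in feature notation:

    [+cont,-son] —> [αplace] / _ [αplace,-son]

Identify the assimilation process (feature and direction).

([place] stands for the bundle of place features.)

regressive place assimilation

The rule copies the place features (abbreviated [place]) from the environment onto the target, so the assimilating feature is place.
Since the environment is written after the underscore, the trigger follows the target; the direction is regressive.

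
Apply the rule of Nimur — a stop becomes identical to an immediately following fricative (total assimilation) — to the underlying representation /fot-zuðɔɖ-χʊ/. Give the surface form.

/t/ is the segment targeted by the rule; it sits immediately before /z/, so it assimilates completely and surfaces as [z].
At the second juncture, /ɖ/ likewise becomes [χ] adjacent to /χ/.

[fozzuðɔχχʊ]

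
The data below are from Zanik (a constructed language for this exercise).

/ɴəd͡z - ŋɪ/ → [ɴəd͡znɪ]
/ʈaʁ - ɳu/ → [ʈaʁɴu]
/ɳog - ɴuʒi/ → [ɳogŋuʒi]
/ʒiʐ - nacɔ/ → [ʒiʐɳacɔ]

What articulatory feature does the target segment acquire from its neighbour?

Underlying /ŋ/ is realised as [n] next to /d͡z/; /d͡z/ itself does not change.
The change velar → alveolar matches the place of the preceding /d͡z/, identifying this as place assimilation.
The same holds elsewhere in the data: /ɳ/ → [ɴ] after /ʁ/ (retroflex → uvular, matching uvular); /ɴ/ → [ŋ] after /g/ (uvular → velar, matching velar); /n/ → [ɳ] after /ʐ/ (alveolar → retroflex, matching retroflex) — only place changes, and always toward the preceding segment.

place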